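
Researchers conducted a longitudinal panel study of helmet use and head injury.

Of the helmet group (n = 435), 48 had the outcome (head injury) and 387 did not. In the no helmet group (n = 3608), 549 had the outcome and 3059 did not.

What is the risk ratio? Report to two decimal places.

From the description: a = 48, b = 387, c = 549, d = 3059.
Risk in exposed = 48/435 = 0.11034; risk in unexposed = 549/3608 = 0.15216.
RR = 0.11034 / 0.15216 = 0.72518
The risk is 27% lower among the exposed than among the unexposed.

0.73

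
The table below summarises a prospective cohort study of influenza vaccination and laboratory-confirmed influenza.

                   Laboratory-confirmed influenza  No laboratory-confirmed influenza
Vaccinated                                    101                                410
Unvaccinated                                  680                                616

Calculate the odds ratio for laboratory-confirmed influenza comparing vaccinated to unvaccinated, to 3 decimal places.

Cells: a = 101, b = 410, c = 680, d = 616.
OR = (a·d)/(b·c) = (101 × 616) / (410 × 680) = 62216 / 278800 = 0.22316
Exposure is associated with lower odds of laboratory-confirmed influenza (OR = 0.22 < 1).

0.223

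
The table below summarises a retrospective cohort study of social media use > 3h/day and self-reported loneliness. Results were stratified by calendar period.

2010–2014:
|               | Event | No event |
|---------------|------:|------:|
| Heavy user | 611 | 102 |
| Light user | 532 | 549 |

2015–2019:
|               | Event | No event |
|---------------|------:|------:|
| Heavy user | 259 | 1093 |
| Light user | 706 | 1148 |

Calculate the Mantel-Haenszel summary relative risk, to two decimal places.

1.02

RR_MH = Σ(aᵢ·n₀ᵢ/nᵢ) / Σ(cᵢ·n₁ᵢ/nᵢ), with n₁ᵢ = aᵢ+bᵢ (exposed), n₀ᵢ = cᵢ+dᵢ (unexposed), nᵢ = n₁ᵢ+n₀ᵢ.
Stratum 1 (2010–2014): n₁ = 713, n₀ = 1081, n = 1794; a·n₀/n = 611·1081/1794 = 368.1667; c·n₁/n = 532·713/1794 = 211.4359
Stratum 2 (2015–2019): n₁ = 1352, n₀ = 1854, n = 3206; a·n₀/n = 259·1854/3206 = 149.7773; c·n₁/n = 706·1352/3206 = 297.7268
RR_MH = (368.1667 + 149.7773) / (211.4359 + 297.7268) = 517.9440 / 509.1627 = 1.01725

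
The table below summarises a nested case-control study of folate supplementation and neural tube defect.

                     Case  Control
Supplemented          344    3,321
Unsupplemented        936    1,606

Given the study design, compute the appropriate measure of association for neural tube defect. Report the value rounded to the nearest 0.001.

Cells: a = 344, b = 3321, c = 936, d = 1606.
This is a nested case-control study: participants were sampled on outcome status, so risks in the source population cannot be estimated directly — relative risk is not valid here. The odds ratio is the appropriate measure.
OR = (a·d)/(b·c) = (344 × 1606) / (3321 × 936) = 552464 / 3108456 = 0.17773

0.178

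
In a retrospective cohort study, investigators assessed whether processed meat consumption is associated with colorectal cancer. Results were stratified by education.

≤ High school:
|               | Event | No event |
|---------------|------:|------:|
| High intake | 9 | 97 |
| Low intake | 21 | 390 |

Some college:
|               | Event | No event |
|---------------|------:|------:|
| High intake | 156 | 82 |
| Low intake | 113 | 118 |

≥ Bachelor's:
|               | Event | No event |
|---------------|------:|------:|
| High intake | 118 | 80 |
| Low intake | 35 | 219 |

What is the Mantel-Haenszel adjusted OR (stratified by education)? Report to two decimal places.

OR_MH = Σ(aᵢdᵢ/nᵢ) / Σ(bᵢcᵢ/nᵢ), where nᵢ is the stratum total.
Stratum 1 (≤ High school): n = 517; a·d/n = 9·390/517 = 6.7892; b·c/n = 97·21/517 = 3.9400
Stratum 2 (Some college): n = 469; a·d/n = 156·118/469 = 39.2495; b·c/n = 82·113/469 = 19.7569
Stratum 3 (≥ Bachelor's): n = 452; a·d/n = 118·219/452 = 57.1726; b·c/n = 80·35/452 = 6.1947
OR_MH = (6.7892 + 39.2495 + 57.1726) / (3.9400 + 19.7569 + 6.1947) = 103.2112 / 29.8917 = 3.45284

3.45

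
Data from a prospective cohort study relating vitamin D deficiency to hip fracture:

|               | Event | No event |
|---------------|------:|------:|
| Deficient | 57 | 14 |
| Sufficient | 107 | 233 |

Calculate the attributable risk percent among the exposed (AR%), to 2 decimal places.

Cells: a = 57, b = 14, c = 107, d = 233.
Risk in exposed = 57/71 = 0.80282; risk in unexposed = 107/340 = 0.31471.
RR = 0.80282/0.31471 = 2.55101
AR% = (RR − 1)/RR × 100 = (2.55101 − 1)/2.55101 × 100 = 60.7998%

60.80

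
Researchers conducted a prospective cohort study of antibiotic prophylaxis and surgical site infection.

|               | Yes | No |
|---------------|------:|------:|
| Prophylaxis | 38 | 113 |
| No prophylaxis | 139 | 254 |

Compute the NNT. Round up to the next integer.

10

Risk in treated group = 38/151 = 0.25166; risk in control = 139/393 = 0.35369.
Absolute risk reduction = 0.35369 − 0.25166 = 0.10203
NNT = 1 / ARR = 1 / 0.10203 = 9.801 → round up → 10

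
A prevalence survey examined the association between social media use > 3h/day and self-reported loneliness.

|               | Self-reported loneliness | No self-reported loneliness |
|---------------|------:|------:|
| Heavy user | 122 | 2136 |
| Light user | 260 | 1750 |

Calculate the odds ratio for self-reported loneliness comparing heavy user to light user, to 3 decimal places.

0.384

Cells: a = 122, b = 2136, c = 260, d = 1750.
OR = (a·d)/(b·c) = (122 × 1750) / (2136 × 260) = 213500 / 555360 = 0.38444
Exposure is associated with lower odds of self-reported loneliness (OR = 0.38 < 1).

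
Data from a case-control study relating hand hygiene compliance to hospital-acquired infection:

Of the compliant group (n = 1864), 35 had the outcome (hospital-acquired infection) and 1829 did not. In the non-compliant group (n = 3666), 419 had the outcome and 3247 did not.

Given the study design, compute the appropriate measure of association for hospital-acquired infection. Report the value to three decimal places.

0.148

From the description: a = 35, b = 1829, c = 419, d = 3247.
This is a case-control study: participants were sampled on outcome status, so risks in the source population cannot be estimated directly — relative risk is not valid here. The odds ratio is the appropriate measure.
OR = (a·d)/(b·c) = (35 × 3247) / (1829 × 419) = 113645 / 766351 = 0.14829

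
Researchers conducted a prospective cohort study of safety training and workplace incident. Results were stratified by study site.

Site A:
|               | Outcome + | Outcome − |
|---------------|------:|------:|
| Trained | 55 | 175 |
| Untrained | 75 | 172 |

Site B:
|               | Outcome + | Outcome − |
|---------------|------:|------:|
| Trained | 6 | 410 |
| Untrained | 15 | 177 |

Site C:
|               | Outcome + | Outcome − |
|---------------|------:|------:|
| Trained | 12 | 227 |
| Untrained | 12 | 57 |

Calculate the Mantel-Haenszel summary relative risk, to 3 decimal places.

0.593

RR_MH = Σ(aᵢ·n₀ᵢ/nᵢ) / Σ(cᵢ·n₁ᵢ/nᵢ), with n₁ᵢ = aᵢ+bᵢ (exposed), n₀ᵢ = cᵢ+dᵢ (unexposed), nᵢ = n₁ᵢ+n₀ᵢ.
Stratum 1 (Site A): n₁ = 230, n₀ = 247, n = 477; a·n₀/n = 55·247/477 = 28.4801; c·n₁/n = 75·230/477 = 36.1635
Stratum 2 (Site B): n₁ = 416, n₀ = 192, n = 608; a·n₀/n = 6·192/608 = 1.8947; c·n₁/n = 15·416/608 = 10.2632
Stratum 3 (Site C): n₁ = 239, n₀ = 69, n = 308; a·n₀/n = 12·69/308 = 2.6883; c·n₁/n = 12·239/308 = 9.3117
RR_MH = (28.4801 + 1.8947 + 2.6883) / (36.1635 + 10.2632 + 9.3117) = 33.0631 / 55.7384 = 0.59318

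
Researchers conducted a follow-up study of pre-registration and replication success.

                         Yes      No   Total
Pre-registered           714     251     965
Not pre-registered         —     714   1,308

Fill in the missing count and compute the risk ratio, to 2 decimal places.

1.63

The missing cell is in the unexposed row: 1308 − 714 = 594.
So a = 714, b = 251, c = 594, d = 714.
RR = [a/(a+b)] / [c/(c+d)] = (714/965) / (594/1308) = 0.73990/0.45413 = 1.62927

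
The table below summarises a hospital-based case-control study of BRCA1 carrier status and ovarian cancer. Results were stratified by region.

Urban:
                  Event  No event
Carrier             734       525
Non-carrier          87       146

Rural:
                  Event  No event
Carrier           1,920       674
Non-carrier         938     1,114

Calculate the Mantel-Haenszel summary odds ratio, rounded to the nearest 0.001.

3.193

OR_MH = Σ(aᵢdᵢ/nᵢ) / Σ(bᵢcᵢ/nᵢ), where nᵢ is the stratum total.
Stratum 1 (Urban): n = 1492; a·d/n = 734·146/1492 = 71.8257; b·c/n = 525·87/1492 = 30.6133
Stratum 2 (Rural): n = 4646; a·d/n = 1920·1114/4646 = 460.3702; b·c/n = 674·938/4646 = 136.0766
OR_MH = (71.8257 + 460.3702) / (30.6133 + 136.0766) = 532.1959 / 166.6899 = 3.19273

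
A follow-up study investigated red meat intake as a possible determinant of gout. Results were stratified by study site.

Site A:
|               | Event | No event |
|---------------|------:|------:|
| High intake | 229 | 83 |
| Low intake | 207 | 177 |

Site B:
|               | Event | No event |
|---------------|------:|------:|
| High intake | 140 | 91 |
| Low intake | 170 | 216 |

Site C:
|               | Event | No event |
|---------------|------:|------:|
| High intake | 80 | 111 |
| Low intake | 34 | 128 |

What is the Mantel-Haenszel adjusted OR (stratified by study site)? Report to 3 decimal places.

OR_MH = Σ(aᵢdᵢ/nᵢ) / Σ(bᵢcᵢ/nᵢ), where nᵢ is the stratum total.
Stratum 1 (Site A): n = 696; a·d/n = 229·177/696 = 58.2371; b·c/n = 83·207/696 = 24.6853
Stratum 2 (Site B): n = 617; a·d/n = 140·216/617 = 49.0113; b·c/n = 91·170/617 = 25.0729
Stratum 3 (Site C): n = 353; a·d/n = 80·128/353 = 29.0085; b·c/n = 111·34/353 = 10.6912
OR_MH = (58.2371 + 49.0113 + 29.0085) / (24.6853 + 25.0729 + 10.6912) = 136.2569 / 60.4495 = 2.25406

2.254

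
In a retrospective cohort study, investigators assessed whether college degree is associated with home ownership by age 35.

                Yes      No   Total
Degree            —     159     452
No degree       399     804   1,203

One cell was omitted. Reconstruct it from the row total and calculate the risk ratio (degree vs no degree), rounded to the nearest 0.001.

The missing cell is in the exposed row: 452 − 159 = 293.
So a = 293, b = 159, c = 399, d = 804.
RR = [a/(a+b)] / [c/(c+d)] = (293/452) / (399/1203) = 0.64823/0.33167 = 1.95444

1.954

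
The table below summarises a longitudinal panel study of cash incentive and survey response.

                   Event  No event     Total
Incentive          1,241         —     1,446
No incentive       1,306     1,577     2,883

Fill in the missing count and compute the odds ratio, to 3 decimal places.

7.310

The missing cell is in the exposed row: 1446 − 1241 = 205.
So a = 1241, b = 205, c = 1306, d = 1577.
OR = (a·d)/(b·c) = (1241 × 1577) / (205 × 1306) = 1957057 / 267730 = 7.30982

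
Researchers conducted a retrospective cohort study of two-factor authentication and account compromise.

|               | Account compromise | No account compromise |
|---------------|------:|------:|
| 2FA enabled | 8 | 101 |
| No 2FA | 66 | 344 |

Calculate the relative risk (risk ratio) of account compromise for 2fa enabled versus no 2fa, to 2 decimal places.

Cells: a = 8, b = 101, c = 66, d = 344.
Risk in exposed = 8/109 = 0.07339; risk in unexposed = 66/410 = 0.16098.
RR = 0.07339 / 0.16098 = 0.45594
The risk is 54% lower among the exposed than among the unexposed.

0.46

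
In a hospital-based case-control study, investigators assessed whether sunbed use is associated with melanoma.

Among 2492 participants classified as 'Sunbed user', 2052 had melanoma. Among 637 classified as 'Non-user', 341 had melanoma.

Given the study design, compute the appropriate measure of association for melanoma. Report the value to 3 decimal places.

From the description: a = 2052, b = 440, c = 341, d = 296.
This is a hospital-based case-control study: participants were sampled on outcome status, so risks in the source population cannot be estimated directly — relative risk is not valid here. The odds ratio is the appropriate measure.
OR = (a·d)/(b·c) = (2052 × 296) / (440 × 341) = 607392 / 150040 = 4.04820

4.048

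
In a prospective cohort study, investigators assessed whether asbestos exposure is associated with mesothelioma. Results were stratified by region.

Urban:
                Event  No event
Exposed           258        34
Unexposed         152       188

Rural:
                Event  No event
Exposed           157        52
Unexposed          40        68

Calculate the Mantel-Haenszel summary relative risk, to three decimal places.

RR_MH = Σ(aᵢ·n₀ᵢ/nᵢ) / Σ(cᵢ·n₁ᵢ/nᵢ), with n₁ᵢ = aᵢ+bᵢ (exposed), n₀ᵢ = cᵢ+dᵢ (unexposed), nᵢ = n₁ᵢ+n₀ᵢ.
Stratum 1 (Urban): n₁ = 292, n₀ = 340, n = 632; a·n₀/n = 258·340/632 = 138.7975; c·n₁/n = 152·292/632 = 70.2278
Stratum 2 (Rural): n₁ = 209, n₀ = 108, n = 317; a·n₀/n = 157·108/317 = 53.4890; c·n₁/n = 40·209/317 = 26.3722
RR_MH = (138.7975 + 53.4890) / (70.2278 + 26.3722) = 192.2864 / 96.6001 = 1.99054

1.991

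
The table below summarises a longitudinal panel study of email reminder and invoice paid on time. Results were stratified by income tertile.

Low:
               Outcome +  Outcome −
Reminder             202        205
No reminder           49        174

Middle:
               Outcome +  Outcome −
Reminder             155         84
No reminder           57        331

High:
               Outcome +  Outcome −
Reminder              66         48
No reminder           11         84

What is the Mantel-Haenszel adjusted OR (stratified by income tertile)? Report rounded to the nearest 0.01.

OR_MH = Σ(aᵢdᵢ/nᵢ) / Σ(bᵢcᵢ/nᵢ), where nᵢ is the stratum total.
Stratum 1 (Low): n = 630; a·d/n = 202·174/630 = 55.7905; b·c/n = 205·49/630 = 15.9444
Stratum 2 (Middle): n = 627; a·d/n = 155·331/627 = 81.8262; b·c/n = 84·57/627 = 7.6364
Stratum 3 (High): n = 209; a·d/n = 66·84/209 = 26.5263; b·c/n = 48·11/209 = 2.5263
OR_MH = (55.7905 + 81.8262 + 26.5263) / (15.9444 + 7.6364 + 2.5263) = 164.1429 / 26.1071 = 6.28729

6.29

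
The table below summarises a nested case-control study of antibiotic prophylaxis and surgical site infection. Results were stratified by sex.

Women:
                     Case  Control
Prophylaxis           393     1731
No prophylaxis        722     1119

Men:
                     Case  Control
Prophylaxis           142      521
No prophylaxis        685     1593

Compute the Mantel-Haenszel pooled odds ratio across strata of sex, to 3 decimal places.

OR_MH = Σ(aᵢdᵢ/nᵢ) / Σ(bᵢcᵢ/nᵢ), where nᵢ is the stratum total.
Stratum 1 (Women): n = 3965; a·d/n = 393·1119/3965 = 110.9122; b·c/n = 1731·722/3965 = 315.2035
Stratum 2 (Men): n = 2941; a·d/n = 142·1593/2941 = 76.9147; b·c/n = 521·685/2941 = 121.3482
OR_MH = (110.9122 + 76.9147) / (315.2035 + 121.3482) = 187.8269 / 436.5517 = 0.43025

0.430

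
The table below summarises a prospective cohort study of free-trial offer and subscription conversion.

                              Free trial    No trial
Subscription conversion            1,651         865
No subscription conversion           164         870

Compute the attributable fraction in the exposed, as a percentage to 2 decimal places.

45.19

Reading the table with exposure as columns: a = 1651 (Free trial, case), b = 164 (Free trial, non-case), c = 865 (No trial, case), d = 870.
Risk in exposed = 1651/1815 = 0.90964; risk in unexposed = 865/1735 = 0.49856.
RR = 0.90964/0.49856 = 1.82454
AR% = (RR − 1)/RR × 100 = (1.82454 − 1)/1.82454 × 100 = 45.1917%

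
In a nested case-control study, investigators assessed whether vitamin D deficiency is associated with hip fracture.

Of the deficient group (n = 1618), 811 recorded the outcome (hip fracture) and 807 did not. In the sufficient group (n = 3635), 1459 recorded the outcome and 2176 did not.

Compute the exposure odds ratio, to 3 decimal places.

From the description: a = 811, b = 807, c = 1459, d = 2176.
OR = (a·d)/(b·c) = (811 × 2176) / (807 × 1459) = 1764736 / 1177413 = 1.49882
The odds of hip fracture are about 1.50 times as high in the deficient group.

1.499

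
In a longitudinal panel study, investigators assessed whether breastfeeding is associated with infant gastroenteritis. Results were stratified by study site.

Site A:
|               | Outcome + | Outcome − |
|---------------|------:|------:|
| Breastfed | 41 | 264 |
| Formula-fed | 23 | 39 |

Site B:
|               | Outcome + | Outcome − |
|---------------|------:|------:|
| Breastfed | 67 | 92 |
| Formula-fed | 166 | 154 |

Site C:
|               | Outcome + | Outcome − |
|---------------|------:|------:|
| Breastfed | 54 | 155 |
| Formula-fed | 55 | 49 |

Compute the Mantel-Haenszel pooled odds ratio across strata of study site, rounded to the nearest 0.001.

OR_MH = Σ(aᵢdᵢ/nᵢ) / Σ(bᵢcᵢ/nᵢ), where nᵢ is the stratum total.
Stratum 1 (Site A): n = 367; a·d/n = 41·39/367 = 4.3569; b·c/n = 264·23/367 = 16.5450
Stratum 2 (Site B): n = 479; a·d/n = 67·154/479 = 21.5407; b·c/n = 92·166/479 = 31.8831
Stratum 3 (Site C): n = 313; a·d/n = 54·49/313 = 8.4537; b·c/n = 155·55/313 = 27.2364
OR_MH = (4.3569 + 21.5407 + 8.4537) / (16.5450 + 31.8831 + 27.2364) = 34.3513 / 75.6645 = 0.45400

0.454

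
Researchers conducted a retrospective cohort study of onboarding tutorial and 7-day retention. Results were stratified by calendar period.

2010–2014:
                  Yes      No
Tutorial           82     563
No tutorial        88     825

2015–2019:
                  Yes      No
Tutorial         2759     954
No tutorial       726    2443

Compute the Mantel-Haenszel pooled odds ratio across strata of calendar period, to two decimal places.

OR_MH = Σ(aᵢdᵢ/nᵢ) / Σ(bᵢcᵢ/nᵢ), where nᵢ is the stratum total.
Stratum 1 (2010–2014): n = 1558; a·d/n = 82·825/1558 = 43.4211; b·c/n = 563·88/1558 = 31.7997
Stratum 2 (2015–2019): n = 6882; a·d/n = 2759·2443/6882 = 979.4009; b·c/n = 954·726/6882 = 100.6399
OR_MH = (43.4211 + 979.4009) / (31.7997 + 100.6399) = 1022.8220 / 132.4397 = 7.72293

7.72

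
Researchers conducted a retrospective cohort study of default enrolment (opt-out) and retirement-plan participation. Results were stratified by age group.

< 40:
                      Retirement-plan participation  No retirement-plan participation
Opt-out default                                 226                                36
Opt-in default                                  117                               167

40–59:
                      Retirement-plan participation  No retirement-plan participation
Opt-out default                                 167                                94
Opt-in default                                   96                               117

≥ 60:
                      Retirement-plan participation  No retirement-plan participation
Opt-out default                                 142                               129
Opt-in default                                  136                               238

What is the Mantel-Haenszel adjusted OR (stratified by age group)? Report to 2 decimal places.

3.02

OR_MH = Σ(aᵢdᵢ/nᵢ) / Σ(bᵢcᵢ/nᵢ), where nᵢ is the stratum total.
Stratum 1 (< 40): n = 546; a·d/n = 226·167/546 = 69.1245; b·c/n = 36·117/546 = 7.7143
Stratum 2 (40–59): n = 474; a·d/n = 167·117/474 = 41.2215; b·c/n = 94·96/474 = 19.0380
Stratum 3 (≥ 60): n = 645; a·d/n = 142·238/645 = 52.3969; b·c/n = 129·136/645 = 27.2000
OR_MH = (69.1245 + 41.2215 + 52.3969) / (7.7143 + 19.0380 + 27.2000) = 162.7430 / 53.9523 = 3.01643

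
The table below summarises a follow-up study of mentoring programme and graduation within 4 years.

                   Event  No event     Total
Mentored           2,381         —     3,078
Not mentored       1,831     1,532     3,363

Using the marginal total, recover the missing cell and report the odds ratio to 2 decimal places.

The missing cell is in the exposed row: 3078 − 2381 = 697.
So a = 2381, b = 697, c = 1831, d = 1532.
OR = (a·d)/(b·c) = (2381 × 1532) / (697 × 1831) = 3647692 / 1276207 = 2.85823

2.86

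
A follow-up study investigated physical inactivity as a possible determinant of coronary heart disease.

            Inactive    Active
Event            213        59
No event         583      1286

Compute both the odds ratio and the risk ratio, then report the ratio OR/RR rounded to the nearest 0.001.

Reading the table with exposure as columns: a = 213 (Inactive, case), b = 583 (Inactive, non-case), c = 59 (Active, case), d = 1286.
OR = (213·1286)/(583·59) = 273918/34397 = 7.96343
Risk in exposed = 213/796 = 0.26759; risk in unexposed = 59/1345 = 0.04387; RR = 6.10010
OR/RR = 7.96343 / 6.10010 = 1.30546
The outcome is not rare, so the OR lies further from 1 than the RR.

1.305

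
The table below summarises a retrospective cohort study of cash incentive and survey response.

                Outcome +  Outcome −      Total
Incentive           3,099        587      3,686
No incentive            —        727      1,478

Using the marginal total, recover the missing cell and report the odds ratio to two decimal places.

The missing cell is in the unexposed row: 1478 − 727 = 751.
So a = 3099, b = 587, c = 751, d = 727.
OR = (a·d)/(b·c) = (3099 × 727) / (587 × 751) = 2252973 / 440837 = 5.11067

5.11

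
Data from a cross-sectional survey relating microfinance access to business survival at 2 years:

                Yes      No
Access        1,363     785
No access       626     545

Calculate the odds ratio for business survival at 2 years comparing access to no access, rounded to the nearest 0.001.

Cells: a = 1363, b = 785, c = 626, d = 545.
OR = (a·d)/(b·c) = (1363 × 545) / (785 × 626) = 742835 / 491410 = 1.51164
The odds of business survival at 2 years are about 1.51 times as high in the access group.

1.512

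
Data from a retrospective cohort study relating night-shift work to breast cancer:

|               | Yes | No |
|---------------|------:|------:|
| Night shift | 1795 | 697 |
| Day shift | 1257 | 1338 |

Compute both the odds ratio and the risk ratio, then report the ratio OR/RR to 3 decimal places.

Cells: a = 1795, b = 697, c = 1257, d = 1338.
OR = (1795·1338)/(697·1257) = 2401710/876129 = 2.74127
Risk in exposed = 1795/2492 = 0.72030; risk in unexposed = 1257/2595 = 0.48439; RR = 1.48703
OR/RR = 2.74127 / 1.48703 = 1.84346
The outcome is not rare, so the OR lies further from 1 than the RR.

1.843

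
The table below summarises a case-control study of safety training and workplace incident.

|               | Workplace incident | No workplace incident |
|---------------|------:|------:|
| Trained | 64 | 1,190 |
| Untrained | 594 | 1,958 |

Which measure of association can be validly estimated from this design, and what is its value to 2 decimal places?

0.18

Cells: a = 64, b = 1190, c = 594, d = 1958.
This is a case-control study: participants were sampled on outcome status, so risks in the source population cannot be estimated directly — relative risk is not valid here. The odds ratio is the appropriate measure.
OR = (a·d)/(b·c) = (64 × 1958) / (1190 × 594) = 125312 / 706860 = 0.17728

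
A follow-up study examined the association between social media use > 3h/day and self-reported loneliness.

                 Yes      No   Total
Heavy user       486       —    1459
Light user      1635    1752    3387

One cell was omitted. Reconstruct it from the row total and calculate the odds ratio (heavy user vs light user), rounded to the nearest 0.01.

0.54

The missing cell is in the exposed row: 1459 − 486 = 973.
So a = 486, b = 973, c = 1635, d = 1752.
OR = (a·d)/(b·c) = (486 × 1752) / (973 × 1635) = 851472 / 1590855 = 0.53523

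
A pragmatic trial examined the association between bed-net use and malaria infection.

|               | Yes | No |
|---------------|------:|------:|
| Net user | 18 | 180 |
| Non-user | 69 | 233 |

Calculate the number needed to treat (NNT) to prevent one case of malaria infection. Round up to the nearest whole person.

8

Risk in treated group = 18/198 = 0.09091; risk in control = 69/302 = 0.22848.
Absolute risk reduction = 0.22848 − 0.09091 = 0.13757
NNT = 1 / ARR = 1 / 0.13757 = 7.269 → round up → 8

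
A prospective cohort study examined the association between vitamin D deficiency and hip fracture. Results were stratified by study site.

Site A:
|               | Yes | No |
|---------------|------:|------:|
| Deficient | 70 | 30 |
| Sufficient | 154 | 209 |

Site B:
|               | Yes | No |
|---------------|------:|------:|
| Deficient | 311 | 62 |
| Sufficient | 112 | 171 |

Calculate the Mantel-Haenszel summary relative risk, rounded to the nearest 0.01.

RR_MH = Σ(aᵢ·n₀ᵢ/nᵢ) / Σ(cᵢ·n₁ᵢ/nᵢ), with n₁ᵢ = aᵢ+bᵢ (exposed), n₀ᵢ = cᵢ+dᵢ (unexposed), nᵢ = n₁ᵢ+n₀ᵢ.
Stratum 1 (Site A): n₁ = 100, n₀ = 363, n = 463; a·n₀/n = 70·363/463 = 54.8812; c·n₁/n = 154·100/463 = 33.2613
Stratum 2 (Site B): n₁ = 373, n₀ = 283, n = 656; a·n₀/n = 311·283/656 = 134.1662; c·n₁/n = 112·373/656 = 63.6829
RR_MH = (54.8812 + 134.1662) / (33.2613 + 63.6829) = 189.0474 / 96.9443 = 1.95006

1.95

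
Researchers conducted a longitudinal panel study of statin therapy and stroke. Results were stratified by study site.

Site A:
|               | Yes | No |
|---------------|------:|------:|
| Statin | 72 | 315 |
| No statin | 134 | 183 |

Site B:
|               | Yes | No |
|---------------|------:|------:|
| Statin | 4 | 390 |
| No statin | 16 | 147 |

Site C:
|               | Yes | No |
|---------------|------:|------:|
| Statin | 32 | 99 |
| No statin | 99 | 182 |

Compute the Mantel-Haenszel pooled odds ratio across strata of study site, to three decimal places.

0.357

OR_MH = Σ(aᵢdᵢ/nᵢ) / Σ(bᵢcᵢ/nᵢ), where nᵢ is the stratum total.
Stratum 1 (Site A): n = 704; a·d/n = 72·183/704 = 18.7159; b·c/n = 315·134/704 = 59.9574
Stratum 2 (Site B): n = 557; a·d/n = 4·147/557 = 1.0557; b·c/n = 390·16/557 = 11.2029
Stratum 3 (Site C): n = 412; a·d/n = 32·182/412 = 14.1359; b·c/n = 99·99/412 = 23.7888
OR_MH = (18.7159 + 1.0557 + 14.1359) / (59.9574 + 11.2029 + 23.7888) = 33.9075 / 94.9491 = 0.35711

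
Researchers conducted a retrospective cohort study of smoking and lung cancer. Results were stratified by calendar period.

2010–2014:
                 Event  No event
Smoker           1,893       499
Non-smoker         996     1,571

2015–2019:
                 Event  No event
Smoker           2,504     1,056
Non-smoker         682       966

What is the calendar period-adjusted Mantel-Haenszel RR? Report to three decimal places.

1.872

RR_MH = Σ(aᵢ·n₀ᵢ/nᵢ) / Σ(cᵢ·n₁ᵢ/nᵢ), with n₁ᵢ = aᵢ+bᵢ (exposed), n₀ᵢ = cᵢ+dᵢ (unexposed), nᵢ = n₁ᵢ+n₀ᵢ.
Stratum 1 (2010–2014): n₁ = 2392, n₀ = 2567, n = 4959; a·n₀/n = 1893·2567/4959 = 979.9014; c·n₁/n = 996·2392/4959 = 480.4259
Stratum 2 (2015–2019): n₁ = 3560, n₀ = 1648, n = 5208; a·n₀/n = 2504·1648/5208 = 792.3564; c·n₁/n = 682·3560/5208 = 466.1905
RR_MH = (979.9014 + 792.3564) / (480.4259 + 466.1905) = 1772.2578 / 946.6164 = 1.87220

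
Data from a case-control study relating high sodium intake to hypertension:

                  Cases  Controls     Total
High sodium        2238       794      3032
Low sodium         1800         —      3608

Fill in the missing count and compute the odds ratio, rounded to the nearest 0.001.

The missing cell is in the unexposed row: 3608 − 1800 = 1808.
So a = 2238, b = 794, c = 1800, d = 1808.
OR = (a·d)/(b·c) = (2238 × 1808) / (794 × 1800) = 4046304 / 1429200 = 2.83117

2.831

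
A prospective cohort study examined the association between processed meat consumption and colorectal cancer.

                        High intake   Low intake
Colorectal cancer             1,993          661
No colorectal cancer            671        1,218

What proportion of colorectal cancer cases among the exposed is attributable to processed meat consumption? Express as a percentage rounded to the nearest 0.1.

53.0

Reading the table with exposure as columns: a = 1993 (High intake, case), b = 671 (High intake, non-case), c = 661 (Low intake, case), d = 1218.
Risk in exposed = 1993/2664 = 0.74812; risk in unexposed = 661/1879 = 0.35178.
RR = 0.74812/0.35178 = 2.12666
AR% = (RR − 1)/RR × 100 = (2.12666 − 1)/2.12666 × 100 = 52.9779%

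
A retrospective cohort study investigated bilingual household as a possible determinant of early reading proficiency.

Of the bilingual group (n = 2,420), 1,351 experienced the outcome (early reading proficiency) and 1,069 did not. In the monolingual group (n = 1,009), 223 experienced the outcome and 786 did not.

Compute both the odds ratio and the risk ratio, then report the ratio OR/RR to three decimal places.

1.763

From the description: a = 1351, b = 1069, c = 223, d = 786.
OR = (1351·786)/(1069·223) = 1061886/238387 = 4.45446
Risk in exposed = 1351/2420 = 0.55826; risk in unexposed = 223/1009 = 0.22101; RR = 2.52596
OR/RR = 4.45446 / 2.52596 = 1.76347
The outcome is not rare, so the OR lies further from 1 than the RR.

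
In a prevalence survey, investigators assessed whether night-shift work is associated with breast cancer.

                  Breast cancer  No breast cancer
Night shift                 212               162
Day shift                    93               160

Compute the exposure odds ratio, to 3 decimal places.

Cells: a = 212, b = 162, c = 93, d = 160.
OR = (a·d)/(b·c) = (212 × 160) / (162 × 93) = 33920 / 15066 = 2.25143
The odds of breast cancer are about 2.25 times as high in the night shift group.

2.251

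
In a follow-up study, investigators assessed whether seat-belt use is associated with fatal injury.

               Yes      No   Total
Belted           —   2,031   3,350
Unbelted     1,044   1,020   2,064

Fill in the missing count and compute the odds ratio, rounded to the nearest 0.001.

The missing cell is in the exposed row: 3350 − 2031 = 1319.
So a = 1319, b = 2031, c = 1044, d = 1020.
OR = (a·d)/(b·c) = (1319 × 1020) / (2031 × 1044) = 1345380 / 2120364 = 0.63450

0.635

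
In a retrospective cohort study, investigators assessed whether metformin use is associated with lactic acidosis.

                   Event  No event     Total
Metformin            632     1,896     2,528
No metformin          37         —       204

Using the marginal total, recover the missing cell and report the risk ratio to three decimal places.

1.378

The missing cell is in the unexposed row: 204 − 37 = 167.
So a = 632, b = 1896, c = 37, d = 167.
RR = [a/(a+b)] / [c/(c+d)] = (632/2528) / (37/204) = 0.25000/0.18137 = 1.37838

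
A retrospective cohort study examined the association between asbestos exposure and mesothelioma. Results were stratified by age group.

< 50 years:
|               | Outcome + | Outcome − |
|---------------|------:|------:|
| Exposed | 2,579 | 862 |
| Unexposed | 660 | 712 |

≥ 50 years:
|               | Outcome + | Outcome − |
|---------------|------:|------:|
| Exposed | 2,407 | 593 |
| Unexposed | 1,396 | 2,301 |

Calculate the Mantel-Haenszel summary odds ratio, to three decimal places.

OR_MH = Σ(aᵢdᵢ/nᵢ) / Σ(bᵢcᵢ/nᵢ), where nᵢ is the stratum total.
Stratum 1 (< 50 years): n = 4813; a·d/n = 2579·712/4813 = 381.5184; b·c/n = 862·660/4813 = 118.2049
Stratum 2 (≥ 50 years): n = 6697; a·d/n = 2407·2301/6697 = 827.0131; b·c/n = 593·1396/6697 = 123.6118
OR_MH = (381.5184 + 827.0131) / (118.2049 + 123.6118) = 1208.5315 / 241.8166 = 4.99772

4.998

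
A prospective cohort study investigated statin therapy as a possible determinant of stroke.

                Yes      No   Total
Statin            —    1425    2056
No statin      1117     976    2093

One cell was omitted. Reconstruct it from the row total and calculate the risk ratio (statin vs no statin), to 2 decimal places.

The missing cell is in the exposed row: 2056 − 1425 = 631.
So a = 631, b = 1425, c = 1117, d = 976.
RR = [a/(a+b)] / [c/(c+d)] = (631/2056) / (1117/2093) = 0.30691/0.53368 = 0.57507

0.58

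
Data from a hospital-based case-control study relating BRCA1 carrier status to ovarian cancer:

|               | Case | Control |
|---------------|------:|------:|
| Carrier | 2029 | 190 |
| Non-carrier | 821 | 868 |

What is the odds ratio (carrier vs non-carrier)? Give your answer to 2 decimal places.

Cells: a = 2029, b = 190, c = 821, d = 868.
OR = (a·d)/(b·c) = (2029 × 868) / (190 × 821) = 1761172 / 155990 = 11.29029
The odds of ovarian cancer are about 11.29 times as high in the carrier group.

11.29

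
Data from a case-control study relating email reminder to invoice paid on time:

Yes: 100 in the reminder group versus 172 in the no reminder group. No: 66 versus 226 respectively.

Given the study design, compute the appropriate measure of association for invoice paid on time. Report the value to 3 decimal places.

From the description: a = 100, b = 66, c = 172, d = 226.
This is a case-control study: participants were sampled on outcome status, so risks in the source population cannot be estimated directly — relative risk is not valid here. The odds ratio is the appropriate measure.
OR = (a·d)/(b·c) = (100 × 226) / (66 × 172) = 22600 / 11352 = 1.99084

1.991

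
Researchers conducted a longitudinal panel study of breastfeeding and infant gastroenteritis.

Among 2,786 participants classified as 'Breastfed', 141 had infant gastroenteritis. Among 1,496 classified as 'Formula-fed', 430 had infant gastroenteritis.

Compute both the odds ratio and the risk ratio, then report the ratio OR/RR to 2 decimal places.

0.75

From the description: a = 141, b = 2645, c = 430, d = 1066.
OR = (141·1066)/(2645·430) = 150306/1137350 = 0.13215
Risk in exposed = 141/2786 = 0.05061; risk in unexposed = 430/1496 = 0.28743; RR = 0.17608
OR/RR = 0.13215 / 0.17608 = 0.75055
The outcome is not rare, so the OR lies further from 1 than the RR.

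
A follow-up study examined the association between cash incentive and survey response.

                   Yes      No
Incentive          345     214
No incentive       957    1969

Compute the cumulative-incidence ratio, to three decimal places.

1.887

Cells: a = 345, b = 214, c = 957, d = 1969.
Risk in exposed = 345/559 = 0.61717; risk in unexposed = 957/2926 = 0.32707.
RR = 0.61717 / 0.32707 = 1.88699
The risk among the exposed is 1.89 times that among the unexposed.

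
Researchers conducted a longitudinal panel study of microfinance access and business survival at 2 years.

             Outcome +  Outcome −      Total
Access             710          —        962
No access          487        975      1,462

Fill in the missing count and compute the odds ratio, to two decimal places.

5.64

The missing cell is in the exposed row: 962 − 710 = 252.
So a = 710, b = 252, c = 487, d = 975.
OR = (a·d)/(b·c) = (710 × 975) / (252 × 487) = 692250 / 122724 = 5.64071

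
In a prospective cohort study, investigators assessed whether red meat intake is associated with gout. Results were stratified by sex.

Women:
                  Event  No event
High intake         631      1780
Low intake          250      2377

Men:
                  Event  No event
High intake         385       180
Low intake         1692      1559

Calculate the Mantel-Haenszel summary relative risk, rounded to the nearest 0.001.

RR_MH = Σ(aᵢ·n₀ᵢ/nᵢ) / Σ(cᵢ·n₁ᵢ/nᵢ), with n₁ᵢ = aᵢ+bᵢ (exposed), n₀ᵢ = cᵢ+dᵢ (unexposed), nᵢ = n₁ᵢ+n₀ᵢ.
Stratum 1 (Women): n₁ = 2411, n₀ = 2627, n = 5038; a·n₀/n = 631·2627/5038 = 329.0268; c·n₁/n = 250·2411/5038 = 119.6407
Stratum 2 (Men): n₁ = 565, n₀ = 3251, n = 3816; a·n₀/n = 385·3251/3816 = 327.9966; c·n₁/n = 1692·565/3816 = 250.5189
RR_MH = (329.0268 + 327.9966) / (119.6407 + 250.5189) = 657.0234 / 370.1596 = 1.77497

1.775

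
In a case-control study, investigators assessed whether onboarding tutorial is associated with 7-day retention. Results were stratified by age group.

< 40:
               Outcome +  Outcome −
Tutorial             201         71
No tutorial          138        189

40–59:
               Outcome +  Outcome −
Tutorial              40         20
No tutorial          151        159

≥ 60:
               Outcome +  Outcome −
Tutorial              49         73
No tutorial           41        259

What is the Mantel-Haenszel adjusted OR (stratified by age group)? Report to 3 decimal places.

OR_MH = Σ(aᵢdᵢ/nᵢ) / Σ(bᵢcᵢ/nᵢ), where nᵢ is the stratum total.
Stratum 1 (< 40): n = 599; a·d/n = 201·189/599 = 63.4207; b·c/n = 71·138/599 = 16.3573
Stratum 2 (40–59): n = 370; a·d/n = 40·159/370 = 17.1892; b·c/n = 20·151/370 = 8.1622
Stratum 3 (≥ 60): n = 422; a·d/n = 49·259/422 = 30.0735; b·c/n = 73·41/422 = 7.0924
OR_MH = (63.4207 + 17.1892 + 30.0735) / (16.3573 + 8.1622 + 7.0924) = 110.6834 / 31.6118 = 3.50133

3.501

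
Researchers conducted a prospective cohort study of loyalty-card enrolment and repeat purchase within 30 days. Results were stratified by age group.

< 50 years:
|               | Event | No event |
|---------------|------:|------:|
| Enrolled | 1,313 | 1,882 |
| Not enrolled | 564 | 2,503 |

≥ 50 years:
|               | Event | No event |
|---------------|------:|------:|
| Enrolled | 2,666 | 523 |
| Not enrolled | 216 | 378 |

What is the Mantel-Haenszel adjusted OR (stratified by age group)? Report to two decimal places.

3.97

OR_MH = Σ(aᵢdᵢ/nᵢ) / Σ(bᵢcᵢ/nᵢ), where nᵢ is the stratum total.
Stratum 1 (< 50 years): n = 6262; a·d/n = 1313·2503/6262 = 524.8226; b·c/n = 1882·564/6262 = 169.5062
Stratum 2 (≥ 50 years): n = 3783; a·d/n = 2666·378/3783 = 266.3886; b·c/n = 523·216/3783 = 29.8620
OR_MH = (524.8226 + 266.3886) / (169.5062 + 29.8620) = 791.2112 / 199.3682 = 3.96859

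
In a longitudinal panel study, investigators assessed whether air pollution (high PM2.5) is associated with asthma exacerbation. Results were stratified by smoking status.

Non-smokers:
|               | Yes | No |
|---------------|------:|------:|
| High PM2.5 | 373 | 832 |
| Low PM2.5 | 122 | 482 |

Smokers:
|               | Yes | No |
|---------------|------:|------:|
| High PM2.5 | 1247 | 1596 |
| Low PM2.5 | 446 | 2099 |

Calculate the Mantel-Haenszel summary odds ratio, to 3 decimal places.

3.109

OR_MH = Σ(aᵢdᵢ/nᵢ) / Σ(bᵢcᵢ/nᵢ), where nᵢ is the stratum total.
Stratum 1 (Non-smokers): n = 1809; a·d/n = 373·482/1809 = 99.3842; b·c/n = 832·122/1809 = 56.1106
Stratum 2 (Smokers): n = 5388; a·d/n = 1247·2099/5388 = 485.7931; b·c/n = 1596·446/5388 = 132.1114
OR_MH = (99.3842 + 485.7931) / (56.1106 + 132.1114) = 585.1772 / 188.2219 = 3.10898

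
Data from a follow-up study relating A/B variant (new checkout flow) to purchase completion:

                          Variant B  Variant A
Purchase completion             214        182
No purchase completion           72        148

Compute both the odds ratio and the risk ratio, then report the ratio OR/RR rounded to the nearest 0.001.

1.781

Reading the table with exposure as columns: a = 214 (Variant B, case), b = 72 (Variant B, non-case), c = 182 (Variant A, case), d = 148.
OR = (214·148)/(72·182) = 31672/13104 = 2.41697
Risk in exposed = 214/286 = 0.74825; risk in unexposed = 182/330 = 0.55152; RR = 1.35672
OR/RR = 2.41697 / 1.35672 = 1.78148
The outcome is not rare, so the OR lies further from 1 than the RR.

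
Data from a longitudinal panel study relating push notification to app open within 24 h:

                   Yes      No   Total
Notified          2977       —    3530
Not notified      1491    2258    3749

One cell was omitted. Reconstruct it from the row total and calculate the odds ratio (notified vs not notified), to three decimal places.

The missing cell is in the exposed row: 3530 − 2977 = 553.
So a = 2977, b = 553, c = 1491, d = 2258.
OR = (a·d)/(b·c) = (2977 × 2258) / (553 × 1491) = 6722066 / 824523 = 8.15267

8.153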